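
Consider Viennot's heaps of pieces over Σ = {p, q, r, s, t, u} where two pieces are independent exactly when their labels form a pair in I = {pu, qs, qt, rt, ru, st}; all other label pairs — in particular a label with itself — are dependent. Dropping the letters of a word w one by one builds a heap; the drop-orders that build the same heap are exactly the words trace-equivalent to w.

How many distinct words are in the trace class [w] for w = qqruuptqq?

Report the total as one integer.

piece 0:q — minimal
piece 1:q rests on {0:q}
piece 2:r rests on {1:q}
piece 3:u rests on {1:q}
piece 4:u rests on {3:u}
piece 5:p rests on {2:r}
piece 6:t rests on {4:u, 5:p}
piece 7:q rests on {4:u, 5:p}
piece 8:q rests on {7:q}
minimal pieces: {0:q}
ways to finish when only these pieces remain (= sum over removing one remaining piece with nothing left below it):
  1 left: {6}→1  {8}→1
  2 left: {6,8}→2  {7,8}→1
  3 left: {6,7,8}→3
  4 left: {4,6,7,8}→3  {5,6,7,8}→3
  5 left: {2,5,6,7,8}→3  {3,4,6,7,8}→3  {4,5,6,7,8}→6
  6 left: {2,4,5,6,7,8}→9  {3,4,5,6,7,8}→9
  7 left: {2,3,4,5,6,7,8}→18
  placing 0:q first → 18 extensions

18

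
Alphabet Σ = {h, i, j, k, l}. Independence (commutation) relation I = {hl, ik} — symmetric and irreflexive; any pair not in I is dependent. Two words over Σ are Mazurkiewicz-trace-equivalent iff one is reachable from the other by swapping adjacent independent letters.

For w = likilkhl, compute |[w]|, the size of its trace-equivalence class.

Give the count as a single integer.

6

drop 0:l onto floor
drop 1:i onto {0:l}
drop 2:k onto {0:l}
drop 3:i onto {1:i}
drop 4:l onto {2:k, 3:i}
drop 5:k onto {4:l}
drop 6:h onto {5:k}
drop 7:l onto {5:k}
ground layer = {0:l}
drop-orders for the pieces not yet dropped (sum over which currently-grounded one goes next):
  1 to go: {6} 1  {7} 1
  2 to go: {6,7} 2
  3 to go: {5,6,7} 2
  4 to go: {4,5,6,7} 2
  5 to go: {2,4,5,6,7} 2  {3,4,5,6,7} 2
  6 to go: {1,3,4,5,6,7} 2  {2,3,4,5,6,7} 4
  if 0:l drops first: 6 orders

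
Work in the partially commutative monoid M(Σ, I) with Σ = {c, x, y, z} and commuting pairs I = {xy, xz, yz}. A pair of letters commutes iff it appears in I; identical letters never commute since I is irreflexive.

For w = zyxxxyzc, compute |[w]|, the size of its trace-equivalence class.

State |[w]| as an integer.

210

#0=z has no predecessor
#1=y has no predecessor
#2=x has no predecessor
#3=x depends on [2:x]
#4=x depends on [3:x]
#5=y depends on [1:y]
#6=z depends on [0:z]
#7=c depends on [4:x, 5:y, 6:z]
sources: [0:z, 1:y, 2:x]
N(rest) = Σ N(rest − s) over sources s of rest; N(one piece) = 1:
  size 1 → [7]=1
  size 2 → [4,7]=1  [5,7]=1  [6,7]=1
  size 3 → [0,6,7]=1  [1,5,7]=1  [3,4,7]=1  [4,5,7]=2  [4,6,7]=2  [5,6,7]=2
  size 4 → [0,4,6,7]=3  [0,5,6,7]=3  [1,4,5,7]=3  [1,5,6,7]=3  [2,3,4,7]=1  [3,4,5,7]=3  [3,4,6,7]=3  [4,5,6,7]=6
  size 5 → [0,1,5,6,7]=6  [0,3,4,6,7]=6  [0,4,5,6,7]=12  [1,3,4,5,7]=6  [1,4,5,6,7]=12  [2,3,4,5,7]=4  [2,3,4,6,7]=4  [3,4,5,6,7]=12
  size 6 → [0,1,4,5,6,7]=30  [0,2,3,4,6,7]=10  [0,3,4,5,6,7]=30  [1,2,3,4,5,7]=10  [1,3,4,5,6,7]=30  [2,3,4,5,6,7]=20
  first=0(z) contributes 60
  first=1(y) contributes 60
  first=2(x) contributes 90
|[w]| = 210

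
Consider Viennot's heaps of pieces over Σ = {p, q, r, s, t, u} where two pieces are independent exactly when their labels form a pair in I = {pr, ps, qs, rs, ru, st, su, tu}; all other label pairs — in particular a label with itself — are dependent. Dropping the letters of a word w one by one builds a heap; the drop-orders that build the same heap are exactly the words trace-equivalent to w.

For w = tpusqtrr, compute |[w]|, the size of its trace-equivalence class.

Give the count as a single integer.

piece 0:t — minimal
piece 1:p rests on {0:t}
piece 2:u rests on {1:p}
piece 3:s — minimal
piece 4:q rests on {2:u}
piece 5:t rests on {4:q}
piece 6:r rests on {5:t}
piece 7:r rests on {6:r}
minimal pieces: {0:t, 3:s}
ways to finish when only these pieces remain (= sum over removing one remaining piece with nothing left below it):
  1 left: {3}→1  {7}→1
  2 left: {3,7}→2  {6,7}→1
  3 left: {3,6,7}→3  {5,6,7}→1
  4 left: {3,5,6,7}→4  {4,5,6,7}→1
  5 left: {2,4,5,6,7}→1  {3,4,5,6,7}→5
  6 left: {1,2,4,5,6,7}→1  {2,3,4,5,6,7}→6
  placing 0:t first → 7 extensions
  placing 3:s first → 1 extensions
total linear extensions = 8

8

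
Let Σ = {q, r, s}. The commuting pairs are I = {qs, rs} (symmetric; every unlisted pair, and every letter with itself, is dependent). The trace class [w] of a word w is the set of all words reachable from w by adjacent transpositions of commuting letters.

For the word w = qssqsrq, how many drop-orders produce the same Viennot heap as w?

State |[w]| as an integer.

35

drop 0:q onto floor
drop 1:s onto floor
drop 2:s onto {1:s}
drop 3:q onto {0:q}
drop 4:s onto {2:s}
drop 5:r onto {3:q}
drop 6:q onto {5:r}
ground layer = {0:q, 1:s}
drop-orders for the pieces not yet dropped (sum over which currently-grounded one goes next):
  1 to go: {4} 1  {6} 1
  2 to go: {2,4} 1  {4,6} 2  {5,6} 1
  3 to go: {1,2,4} 1  {2,4,6} 3  {3,5,6} 1  {4,5,6} 3
  4 to go: {0,3,5,6} 1  {1,2,4,6} 4  {2,4,5,6} 6  {3,4,5,6} 4
  5 to go: {0,3,4,5,6} 5  {1,2,4,5,6} 10  {2,3,4,5,6} 10
  if 0:q drops first: 20 orders
  if 1:s drops first: 15 orders
heap linearizations: 35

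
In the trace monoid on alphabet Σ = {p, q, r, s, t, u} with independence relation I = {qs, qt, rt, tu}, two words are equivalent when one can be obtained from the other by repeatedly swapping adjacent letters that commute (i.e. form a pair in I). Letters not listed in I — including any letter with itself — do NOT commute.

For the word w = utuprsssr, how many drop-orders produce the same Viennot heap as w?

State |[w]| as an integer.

piece 0:u — minimal
piece 1:t — minimal
piece 2:u rests on {0:u}
piece 3:p rests on {1:t, 2:u}
piece 4:r rests on {3:p}
piece 5:s rests on {4:r}
piece 6:s rests on {5:s}
piece 7:s rests on {6:s}
piece 8:r rests on {7:s}
minimal pieces: {0:u, 1:t}
ways to finish when only these pieces remain (= sum over removing one remaining piece with nothing left below it):
  1 left: {8}→1
  2 left: {7,8}→1
  3 left: {6,7,8}→1
  4 left: {5,6,7,8}→1
  5 left: {4,5,6,7,8}→1
  6 left: {3,4,5,6,7,8}→1
  7 left: {1,3,4,5,6,7,8}→1  {2,3,4,5,6,7,8}→1
  placing 0:u first → 2 extensions
  placing 1:t first → 1 extensions
total linear extensions = 3

3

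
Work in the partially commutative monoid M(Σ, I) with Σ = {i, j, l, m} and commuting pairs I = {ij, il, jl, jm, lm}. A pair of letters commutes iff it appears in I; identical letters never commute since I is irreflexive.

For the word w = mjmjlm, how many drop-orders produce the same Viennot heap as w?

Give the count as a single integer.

60

piece 0:m — minimal
piece 1:j — minimal
piece 2:m rests on {0:m}
piece 3:j rests on {1:j}
piece 4:l — minimal
piece 5:m rests on {2:m}
minimal pieces: {0:m, 1:j, 4:l}
ways to finish when only these pieces remain (= sum over removing one remaining piece with nothing left below it):
  1 left: {3}→1  {4}→1  {5}→1
  2 left: {1,3}→1  {2,5}→1  {3,4}→2  {3,5}→2  {4,5}→2
  3 left: {0,2,5}→1  {1,3,4}→3  {1,3,5}→3  {2,3,5}→3  {2,4,5}→3  {3,4,5}→6
  4 left: {0,2,3,5}→4  {0,2,4,5}→4  {1,2,3,5}→6  {1,3,4,5}→12  {2,3,4,5}→12
  placing 0:m first → 30 extensions
  placing 1:j first → 20 extensions
  placing 4:l first → 10 extensions
total linear extensions = 60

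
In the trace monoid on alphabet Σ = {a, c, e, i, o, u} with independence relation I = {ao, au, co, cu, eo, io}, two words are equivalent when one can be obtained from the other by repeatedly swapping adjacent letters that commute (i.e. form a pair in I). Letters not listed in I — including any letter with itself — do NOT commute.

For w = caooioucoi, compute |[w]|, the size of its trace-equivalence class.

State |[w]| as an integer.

130

drop 0:c onto floor
drop 1:a onto {0:c}
drop 2:o onto floor
drop 3:o onto {2:o}
drop 4:i onto {1:a}
drop 5:o onto {3:o}
drop 6:u onto {4:i, 5:o}
drop 7:c onto {4:i}
drop 8:o onto {6:u}
drop 9:i onto {6:u, 7:c}
ground layer = {0:c, 2:o}
drop-orders for the pieces not yet dropped (sum over which currently-grounded one goes next):
  1 to go: {8} 1  {9} 1
  2 to go: {7,9} 1  {8,9} 2
  3 to go: {6,8,9} 2  {7,8,9} 3
  4 to go: {5,6,8,9} 2  {6,7,8,9} 5
  5 to go: {3,5,6,8,9} 2  {4,6,7,8,9} 5  {5,6,7,8,9} 7
  6 to go: {1,4,6,7,8,9} 5  {2,3,5,6,8,9} 2  {3,5,6,7,8,9} 9  {4,5,6,7,8,9} 12
  7 to go: {0,1,4,6,7,8,9} 5  {1,4,5,6,7,8,9} 17  {2,3,5,6,7,8,9} 11  {3,4,5,6,7,8,9} 21
  8 to go: {0,1,4,5,6,7,8,9} 22  {1,3,4,5,6,7,8,9} 38  {2,3,4,5,6,7,8,9} 32
  if 0:c drops first: 70 orders
  if 2:o drops first: 60 orders
heap linearizations: 130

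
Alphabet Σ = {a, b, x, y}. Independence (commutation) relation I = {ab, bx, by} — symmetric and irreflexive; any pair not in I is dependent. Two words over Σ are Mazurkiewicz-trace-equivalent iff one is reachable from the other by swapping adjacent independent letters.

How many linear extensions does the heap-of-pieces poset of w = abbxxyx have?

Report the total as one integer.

21

#0=a has no predecessor
#1=b has no predecessor
#2=b depends on [1:b]
#3=x depends on [0:a]
#4=x depends on [3:x]
#5=y depends on [4:x]
#6=x depends on [5:y]
sources: [0:a, 1:b]
N(rest) = Σ N(rest − s) over sources s of rest; N(one piece) = 1:
  size 1 → [2]=1  [6]=1
  size 2 → [1,2]=1  [2,6]=2  [5,6]=1
  size 3 → [1,2,6]=3  [2,5,6]=3  [4,5,6]=1
  size 4 → [1,2,5,6]=6  [2,4,5,6]=4  [3,4,5,6]=1
  size 5 → [0,3,4,5,6]=1  [1,2,4,5,6]=10  [2,3,4,5,6]=5
  first=0(a) contributes 15
  first=1(b) contributes 6
|[w]| = 21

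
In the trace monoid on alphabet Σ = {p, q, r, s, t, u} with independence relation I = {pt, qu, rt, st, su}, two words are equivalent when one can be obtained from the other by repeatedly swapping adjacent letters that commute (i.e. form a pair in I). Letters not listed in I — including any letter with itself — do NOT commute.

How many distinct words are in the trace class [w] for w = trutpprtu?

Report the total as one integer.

20

#0=t has no predecessor
#1=r has no predecessor
#2=u depends on [0:t, 1:r]
#3=t depends on [2:u]
#4=p depends on [2:u]
#5=p depends on [4:p]
#6=r depends on [5:p]
#7=t depends on [3:t]
#8=u depends on [6:r, 7:t]
sources: [0:t, 1:r]
N(rest) = Σ N(rest − s) over sources s of rest; N(one piece) = 1:
  size 1 → [8]=1
  size 2 → [6,8]=1  [7,8]=1
  size 3 → [3,7,8]=1  [5,6,8]=1  [6,7,8]=2
  size 4 → [3,6,7,8]=3  [4,5,6,8]=1  [5,6,7,8]=3
  size 5 → [3,5,6,7,8]=6  [4,5,6,7,8]=4
  size 6 → [3,4,5,6,7,8]=10
  size 7 → [2,3,4,5,6,7,8]=10
  first=0(t) contributes 10
  first=1(r) contributes 10
|[w]| = 20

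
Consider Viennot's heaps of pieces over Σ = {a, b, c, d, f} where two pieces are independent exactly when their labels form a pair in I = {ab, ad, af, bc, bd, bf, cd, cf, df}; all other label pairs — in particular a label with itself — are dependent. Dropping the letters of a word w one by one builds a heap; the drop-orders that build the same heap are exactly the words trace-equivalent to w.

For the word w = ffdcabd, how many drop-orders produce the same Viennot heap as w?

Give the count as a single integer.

630

drop 0:f onto floor
drop 1:f onto {0:f}
drop 2:d onto floor
drop 3:c onto floor
drop 4:a onto {3:c}
drop 5:b onto floor
drop 6:d onto {2:d}
ground layer = {0:f, 2:d, 3:c, 5:b}
drop-orders for the pieces not yet dropped (sum over which currently-grounded one goes next):
  1 to go: {1} 1  {4} 1  {5} 1  {6} 1
  2 to go: {0,1} 1  {1,4} 2  {1,5} 2  {1,6} 2  {2,6} 1  {3,4} 1  {4,5} 2  {4,6} 2  {5,6} 2
  3 to go: {0,1,4} 3  {0,1,5} 3  {0,1,6} 3  {1,2,6} 3  {1,3,4} 3  {1,4,5} 6  {1,4,6} 6  {1,5,6} 6  {2,4,6} 3  {2,5,6} 3  {3,4,5} 3  {3,4,6} 3  {4,5,6} 6
  4 to go: {0,1,2,6} 6  {0,1,3,4} 6  {0,1,4,5} 12  {0,1,4,6} 12  {0,1,5,6} 12  {1,2,4,6} 12  {1,2,5,6} 12  {1,3,4,5} 12  {1,3,4,6} 12  {1,4,5,6} 24  {2,3,4,6} 6  {2,4,5,6} 12  {3,4,5,6} 12
  5 to go: {0,1,2,4,6} 30  {0,1,2,5,6} 30  {0,1,3,4,5} 30  {0,1,3,4,6} 30  {0,1,4,5,6} 60  {1,2,3,4,6} 30  {1,2,4,5,6} 60  {1,3,4,5,6} 60  {2,3,4,5,6} 30
  if 0:f drops first: 180 orders
  if 2:d drops first: 180 orders
  if 3:c drops first: 180 orders
  if 5:b drops first: 90 orders
heap linearizations: 630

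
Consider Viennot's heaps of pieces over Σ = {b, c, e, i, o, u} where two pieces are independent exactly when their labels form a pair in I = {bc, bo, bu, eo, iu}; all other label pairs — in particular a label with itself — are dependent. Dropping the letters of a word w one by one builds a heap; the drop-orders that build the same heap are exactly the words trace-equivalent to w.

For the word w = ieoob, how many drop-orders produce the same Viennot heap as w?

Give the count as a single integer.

6

0(i) covers ∅
1(e) covers 0:i
2(o) covers 0:i
3(o) covers 2:o
4(b) covers 1:e
floor of heap: 0:i
completions by unplaced set U, small U first (add the entries for U minus each lowest piece of U):
  |U|=1: {3}:1  {4}:1
  |U|=2: {1,4}:1  {2,3}:1  {3,4}:2
  |U|=3: {1,3,4}:3  {2,3,4}:3
  start at 0(i): 6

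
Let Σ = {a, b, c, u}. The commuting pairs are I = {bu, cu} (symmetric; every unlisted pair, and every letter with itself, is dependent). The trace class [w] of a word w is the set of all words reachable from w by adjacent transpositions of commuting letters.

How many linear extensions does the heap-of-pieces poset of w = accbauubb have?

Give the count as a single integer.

6

#0=a has no predecessor
#1=c depends on [0:a]
#2=c depends on [1:c]
#3=b depends on [2:c]
#4=a depends on [3:b]
#5=u depends on [4:a]
#6=u depends on [5:u]
#7=b depends on [4:a]
#8=b depends on [7:b]
sources: [0:a]
N(rest) = Σ N(rest − s) over sources s of rest; N(one piece) = 1:
  size 1 → [6]=1  [8]=1
  size 2 → [5,6]=1  [6,8]=2  [7,8]=1
  size 3 → [5,6,8]=3  [6,7,8]=3
  size 4 → [5,6,7,8]=6
  size 5 → [4,5,6,7,8]=6
  size 6 → [3,4,5,6,7,8]=6
  size 7 → [2,3,4,5,6,7,8]=6
  first=0(a) contributes 6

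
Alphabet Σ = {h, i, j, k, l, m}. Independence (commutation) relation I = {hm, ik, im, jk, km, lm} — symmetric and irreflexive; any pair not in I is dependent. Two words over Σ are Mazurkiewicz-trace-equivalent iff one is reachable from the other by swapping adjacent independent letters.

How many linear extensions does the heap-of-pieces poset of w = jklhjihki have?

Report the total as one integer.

4

piece 0:j — minimal
piece 1:k — minimal
piece 2:l rests on {0:j, 1:k}
piece 3:h rests on {2:l}
piece 4:j rests on {3:h}
piece 5:i rests on {4:j}
piece 6:h rests on {5:i}
piece 7:k rests on {6:h}
piece 8:i rests on {6:h}
minimal pieces: {0:j, 1:k}
ways to finish when only these pieces remain (= sum over removing one remaining piece with nothing left below it):
  1 left: {7}→1  {8}→1
  2 left: {7,8}→2
  3 left: {6,7,8}→2
  4 left: {5,6,7,8}→2
  5 left: {4,5,6,7,8}→2
  6 left: {3,4,5,6,7,8}→2
  7 left: {2,3,4,5,6,7,8}→2
  placing 0:j first → 2 extensions
  placing 1:k first → 2 extensions
total linear extensions = 4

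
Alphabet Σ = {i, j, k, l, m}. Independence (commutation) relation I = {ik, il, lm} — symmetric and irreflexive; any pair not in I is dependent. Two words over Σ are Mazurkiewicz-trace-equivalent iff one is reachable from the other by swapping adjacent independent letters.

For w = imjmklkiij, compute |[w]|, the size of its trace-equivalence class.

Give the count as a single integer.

drop 0:i onto floor
drop 1:m onto {0:i}
drop 2:j onto {1:m}
drop 3:m onto {2:j}
drop 4:k onto {3:m}
drop 5:l onto {4:k}
drop 6:k onto {5:l}
drop 7:i onto {3:m}
drop 8:i onto {7:i}
drop 9:j onto {6:k, 8:i}
ground layer = {0:i}
drop-orders for the pieces not yet dropped (sum over which currently-grounded one goes next):
  1 to go: {9} 1
  2 to go: {6,9} 1  {8,9} 1
  3 to go: {5,6,9} 1  {6,8,9} 2  {7,8,9} 1
  4 to go: {4,5,6,9} 1  {5,6,8,9} 3  {6,7,8,9} 3
  5 to go: {4,5,6,8,9} 4  {5,6,7,8,9} 6
  6 to go: {4,5,6,7,8,9} 10
  7 to go: {3,4,5,6,7,8,9} 10
  8 to go: {2,3,4,5,6,7,8,9} 10
  if 0:i drops first: 10 orders

10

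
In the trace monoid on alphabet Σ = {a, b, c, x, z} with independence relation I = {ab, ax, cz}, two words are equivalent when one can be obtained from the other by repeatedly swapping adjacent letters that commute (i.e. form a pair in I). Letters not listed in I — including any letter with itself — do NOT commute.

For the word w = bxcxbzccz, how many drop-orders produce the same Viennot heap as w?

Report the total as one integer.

#0=b has no predecessor
#1=x depends on [0:b]
#2=c depends on [1:x]
#3=x depends on [2:c]
#4=b depends on [3:x]
#5=z depends on [4:b]
#6=c depends on [4:b]
#7=c depends on [6:c]
#8=z depends on [5:z]
sources: [0:b]
N(rest) = Σ N(rest − s) over sources s of rest; N(one piece) = 1:
  size 1 → [7]=1  [8]=1
  size 2 → [5,8]=1  [6,7]=1  [7,8]=2
  size 3 → [5,7,8]=3  [6,7,8]=3
  size 4 → [5,6,7,8]=6
  size 5 → [4,5,6,7,8]=6
  size 6 → [3,4,5,6,7,8]=6
  size 7 → [2,3,4,5,6,7,8]=6
  first=0(b) contributes 6

6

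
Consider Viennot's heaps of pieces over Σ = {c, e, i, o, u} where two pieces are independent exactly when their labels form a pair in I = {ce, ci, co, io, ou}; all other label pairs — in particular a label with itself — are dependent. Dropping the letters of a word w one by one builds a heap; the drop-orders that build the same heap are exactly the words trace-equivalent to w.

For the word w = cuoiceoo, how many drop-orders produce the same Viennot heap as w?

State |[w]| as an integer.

piece 0:c — minimal
piece 1:u rests on {0:c}
piece 2:o — minimal
piece 3:i rests on {1:u}
piece 4:c rests on {1:u}
piece 5:e rests on {2:o, 3:i}
piece 6:o rests on {5:e}
piece 7:o rests on {6:o}
minimal pieces: {0:c, 2:o}
ways to finish when only these pieces remain (= sum over removing one remaining piece with nothing left below it):
  1 left: {4}→1  {7}→1
  2 left: {4,7}→2  {6,7}→1
  3 left: {4,6,7}→3  {5,6,7}→1
  4 left: {2,5,6,7}→1  {3,5,6,7}→1  {4,5,6,7}→4
  5 left: {2,3,5,6,7}→2  {2,4,5,6,7}→5  {3,4,5,6,7}→5
  6 left: {1,3,4,5,6,7}→5  {2,3,4,5,6,7}→12
  placing 0:c first → 17 extensions
  placing 2:o first → 5 extensions
total linear extensions = 22

22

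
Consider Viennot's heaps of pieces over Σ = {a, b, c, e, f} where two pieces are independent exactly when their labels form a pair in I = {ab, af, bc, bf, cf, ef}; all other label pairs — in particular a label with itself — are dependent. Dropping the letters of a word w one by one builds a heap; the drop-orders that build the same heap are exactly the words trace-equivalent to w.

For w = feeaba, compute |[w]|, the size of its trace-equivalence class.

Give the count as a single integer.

18

#0=f has no predecessor
#1=e has no predecessor
#2=e depends on [1:e]
#3=a depends on [2:e]
#4=b depends on [2:e]
#5=a depends on [3:a]
sources: [0:f, 1:e]
N(rest) = Σ N(rest − s) over sources s of rest; N(one piece) = 1:
  size 1 → [0]=1  [4]=1  [5]=1
  size 2 → [0,4]=2  [0,5]=2  [3,5]=1  [4,5]=2
  size 3 → [0,3,5]=3  [0,4,5]=6  [3,4,5]=3
  size 4 → [0,3,4,5]=12  [2,3,4,5]=3
  first=0(f) contributes 3
  first=1(e) contributes 15
|[w]| = 18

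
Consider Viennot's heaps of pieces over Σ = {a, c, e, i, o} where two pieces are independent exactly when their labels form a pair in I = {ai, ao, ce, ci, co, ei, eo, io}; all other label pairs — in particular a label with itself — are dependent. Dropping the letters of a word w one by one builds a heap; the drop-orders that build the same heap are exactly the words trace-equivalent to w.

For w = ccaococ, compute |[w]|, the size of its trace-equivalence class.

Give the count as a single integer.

#0=c has no predecessor
#1=c depends on [0:c]
#2=a depends on [1:c]
#3=o has no predecessor
#4=c depends on [2:a]
#5=o depends on [3:o]
#6=c depends on [4:c]
sources: [0:c, 3:o]
N(rest) = Σ N(rest − s) over sources s of rest; N(one piece) = 1:
  size 1 → [5]=1  [6]=1
  size 2 → [3,5]=1  [4,6]=1  [5,6]=2
  size 3 → [2,4,6]=1  [3,5,6]=3  [4,5,6]=3
  size 4 → [1,2,4,6]=1  [2,4,5,6]=4  [3,4,5,6]=6
  size 5 → [0,1,2,4,6]=1  [1,2,4,5,6]=5  [2,3,4,5,6]=10
  first=0(c) contributes 15
  first=3(o) contributes 6
|[w]| = 21

21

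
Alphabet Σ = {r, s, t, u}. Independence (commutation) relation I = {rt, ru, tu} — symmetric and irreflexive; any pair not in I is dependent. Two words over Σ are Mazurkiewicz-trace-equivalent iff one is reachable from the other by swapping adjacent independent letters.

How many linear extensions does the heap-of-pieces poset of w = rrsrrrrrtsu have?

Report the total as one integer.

6

0(r) covers ∅
1(r) covers 0:r
2(s) covers 1:r
3(r) covers 2:s
4(r) covers 3:r
5(r) covers 4:r
6(r) covers 5:r
7(r) covers 6:r
8(t) covers 2:s
9(s) covers 7:r, 8:t
10(u) covers 9:s
floor of heap: 0:r
completions by unplaced set U, small U first (add the entries for U minus each lowest piece of U):
  |U|=1: {10}:1
  |U|=2: {9,10}:1
  |U|=3: {7,9,10}:1  {8,9,10}:1
  |U|=4: {6,7,9,10}:1  {7,8,9,10}:2
  |U|=5: {5,6,7,9,10}:1  {6,7,8,9,10}:3
  |U|=6: {4,5,6,7,9,10}:1  {5,6,7,8,9,10}:4
  |U|=7: {3,4,5,6,7,9,10}:1  {4,5,6,7,8,9,10}:5
  |U|=8: {3,4,5,6,7,8,9,10}:6
  |U|=9: {2,3,4,5,6,7,8,9,10}:6
  start at 0(r): 6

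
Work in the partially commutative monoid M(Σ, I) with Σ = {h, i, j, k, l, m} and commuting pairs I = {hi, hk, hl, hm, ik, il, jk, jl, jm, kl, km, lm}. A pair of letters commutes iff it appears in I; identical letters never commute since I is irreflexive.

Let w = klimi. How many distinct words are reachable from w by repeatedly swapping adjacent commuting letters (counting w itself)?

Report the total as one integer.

0(k) covers ∅
1(l) covers ∅
2(i) covers ∅
3(m) covers 2:i
4(i) covers 3:m
floor of heap: 0:k, 1:l, 2:i
completions by unplaced set U, small U first (add the entries for U minus each lowest piece of U):
  |U|=1: {0}:1  {1}:1  {4}:1
  |U|=2: {0,1}:2  {0,4}:2  {1,4}:2  {3,4}:1
  |U|=3: {0,1,4}:6  {0,3,4}:3  {1,3,4}:3  {2,3,4}:1
  start at 0(k): 4
  start at 1(l): 4
  start at 2(i): 12
sum over floor = 20

20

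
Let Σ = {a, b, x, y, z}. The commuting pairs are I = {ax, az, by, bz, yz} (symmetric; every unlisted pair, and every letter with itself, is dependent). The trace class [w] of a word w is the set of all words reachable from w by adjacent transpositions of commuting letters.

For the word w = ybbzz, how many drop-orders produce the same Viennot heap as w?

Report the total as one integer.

drop 0:y onto floor
drop 1:b onto floor
drop 2:b onto {1:b}
drop 3:z onto floor
drop 4:z onto {3:z}
ground layer = {0:y, 1:b, 3:z}
drop-orders for the pieces not yet dropped (sum over which currently-grounded one goes next):
  1 to go: {0} 1  {2} 1  {4} 1
  2 to go: {0,2} 2  {0,4} 2  {1,2} 1  {2,4} 2  {3,4} 1
  3 to go: {0,1,2} 3  {0,2,4} 6  {0,3,4} 3  {1,2,4} 3  {2,3,4} 3
  if 0:y drops first: 6 orders
  if 1:b drops first: 12 orders
  if 3:z drops first: 12 orders
heap linearizations: 30

30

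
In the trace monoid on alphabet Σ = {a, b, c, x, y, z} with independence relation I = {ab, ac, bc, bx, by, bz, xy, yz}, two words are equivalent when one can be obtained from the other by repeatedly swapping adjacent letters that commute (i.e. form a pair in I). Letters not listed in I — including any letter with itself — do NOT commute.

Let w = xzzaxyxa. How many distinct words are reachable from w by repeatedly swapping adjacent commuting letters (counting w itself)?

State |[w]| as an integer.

3

piece 0:x — minimal
piece 1:z rests on {0:x}
piece 2:z rests on {1:z}
piece 3:a rests on {2:z}
piece 4:x rests on {3:a}
piece 5:y rests on {3:a}
piece 6:x rests on {4:x}
piece 7:a rests on {5:y, 6:x}
minimal pieces: {0:x}
ways to finish when only these pieces remain (= sum over removing one remaining piece with nothing left below it):
  1 left: {7}→1
  2 left: {5,7}→1  {6,7}→1
  3 left: {4,6,7}→1  {5,6,7}→2
  4 left: {4,5,6,7}→3
  5 left: {3,4,5,6,7}→3
  6 left: {2,3,4,5,6,7}→3
  placing 0:x first → 3 extensions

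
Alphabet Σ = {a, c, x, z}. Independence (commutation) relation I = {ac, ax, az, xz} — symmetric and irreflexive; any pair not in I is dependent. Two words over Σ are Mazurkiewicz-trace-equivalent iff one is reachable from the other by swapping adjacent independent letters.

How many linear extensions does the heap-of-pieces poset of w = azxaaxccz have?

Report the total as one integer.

drop 0:a onto floor
drop 1:z onto floor
drop 2:x onto floor
drop 3:a onto {0:a}
drop 4:a onto {3:a}
drop 5:x onto {2:x}
drop 6:c onto {1:z, 5:x}
drop 7:c onto {6:c}
drop 8:z onto {7:c}
ground layer = {0:a, 1:z, 2:x}
drop-orders for the pieces not yet dropped (sum over which currently-grounded one goes next):
  1 to go: {4} 1  {8} 1
  2 to go: {3,4} 1  {4,8} 2  {7,8} 1
  3 to go: {0,3,4} 1  {3,4,8} 3  {4,7,8} 3  {6,7,8} 1
  4 to go: {0,3,4,8} 4  {1,6,7,8} 1  {3,4,7,8} 6  {4,6,7,8} 4  {5,6,7,8} 1
  5 to go: {0,3,4,7,8} 10  {1,4,6,7,8} 5  {1,5,6,7,8} 2  {2,5,6,7,8} 1  {3,4,6,7,8} 10  {4,5,6,7,8} 5
  6 to go: {0,3,4,6,7,8} 20  {1,2,5,6,7,8} 3  {1,3,4,6,7,8} 15  {1,4,5,6,7,8} 12  {2,4,5,6,7,8} 6  {3,4,5,6,7,8} 15
  7 to go: {0,1,3,4,6,7,8} 35  {0,3,4,5,6,7,8} 35  {1,2,4,5,6,7,8} 21  {1,3,4,5,6,7,8} 42  {2,3,4,5,6,7,8} 21
  if 0:a drops first: 84 orders
  if 1:z drops first: 56 orders
  if 2:x drops first: 112 orders
heap linearizations: 252

252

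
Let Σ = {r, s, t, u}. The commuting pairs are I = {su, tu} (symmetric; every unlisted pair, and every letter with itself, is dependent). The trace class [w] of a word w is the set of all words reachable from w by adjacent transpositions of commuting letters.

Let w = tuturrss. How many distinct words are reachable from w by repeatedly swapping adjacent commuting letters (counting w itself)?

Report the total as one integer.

drop 0:t onto floor
drop 1:u onto floor
drop 2:t onto {0:t}
drop 3:u onto {1:u}
drop 4:r onto {2:t, 3:u}
drop 5:r onto {4:r}
drop 6:s onto {5:r}
drop 7:s onto {6:s}
ground layer = {0:t, 1:u}
drop-orders for the pieces not yet dropped (sum over which currently-grounded one goes next):
  1 to go: {7} 1
  2 to go: {6,7} 1
  3 to go: {5,6,7} 1
  4 to go: {4,5,6,7} 1
  5 to go: {2,4,5,6,7} 1  {3,4,5,6,7} 1
  6 to go: {0,2,4,5,6,7} 1  {1,3,4,5,6,7} 1  {2,3,4,5,6,7} 2
  if 0:t drops first: 3 orders
  if 1:u drops first: 3 orders
heap linearizations: 6

6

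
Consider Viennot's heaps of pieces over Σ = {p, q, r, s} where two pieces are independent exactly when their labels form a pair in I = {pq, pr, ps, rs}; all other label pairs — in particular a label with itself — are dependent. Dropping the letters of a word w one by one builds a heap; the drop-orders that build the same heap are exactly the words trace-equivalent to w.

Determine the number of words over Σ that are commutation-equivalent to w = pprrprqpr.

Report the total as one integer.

126

#0=p has no predecessor
#1=p depends on [0:p]
#2=r has no predecessor
#3=r depends on [2:r]
#4=p depends on [1:p]
#5=r depends on [3:r]
#6=q depends on [5:r]
#7=p depends on [4:p]
#8=r depends on [6:q]
sources: [0:p, 2:r]
N(rest) = Σ N(rest − s) over sources s of rest; N(one piece) = 1:
  size 1 → [7]=1  [8]=1
  size 2 → [4,7]=1  [6,8]=1  [7,8]=2
  size 3 → [1,4,7]=1  [4,7,8]=3  [5,6,8]=1  [6,7,8]=3
  size 4 → [0,1,4,7]=1  [1,4,7,8]=4  [3,5,6,8]=1  [4,6,7,8]=6  [5,6,7,8]=4
  size 5 → [0,1,4,7,8]=5  [1,4,6,7,8]=10  [2,3,5,6,8]=1  [3,5,6,7,8]=5  [4,5,6,7,8]=10
  size 6 → [0,1,4,6,7,8]=15  [1,4,5,6,7,8]=20  [2,3,5,6,7,8]=6  [3,4,5,6,7,8]=15
  size 7 → [0,1,4,5,6,7,8]=35  [1,3,4,5,6,7,8]=35  [2,3,4,5,6,7,8]=21
  first=0(p) contributes 56
  first=2(r) contributes 70
|[w]| = 126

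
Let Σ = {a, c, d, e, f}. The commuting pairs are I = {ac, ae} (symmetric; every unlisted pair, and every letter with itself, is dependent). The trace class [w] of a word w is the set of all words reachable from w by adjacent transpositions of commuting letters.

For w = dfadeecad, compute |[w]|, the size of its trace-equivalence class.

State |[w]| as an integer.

piece 0:d — minimal
piece 1:f rests on {0:d}
piece 2:a rests on {1:f}
piece 3:d rests on {2:a}
piece 4:e rests on {3:d}
piece 5:e rests on {4:e}
piece 6:c rests on {5:e}
piece 7:a rests on {3:d}
piece 8:d rests on {6:c, 7:a}
minimal pieces: {0:d}
ways to finish when only these pieces remain (= sum over removing one remaining piece with nothing left below it):
  1 left: {8}→1
  2 left: {6,8}→1  {7,8}→1
  3 left: {5,6,8}→1  {6,7,8}→2
  4 left: {4,5,6,8}→1  {5,6,7,8}→3
  5 left: {4,5,6,7,8}→4
  6 left: {3,4,5,6,7,8}→4
  7 left: {2,3,4,5,6,7,8}→4
  placing 0:d first → 4 extensions

4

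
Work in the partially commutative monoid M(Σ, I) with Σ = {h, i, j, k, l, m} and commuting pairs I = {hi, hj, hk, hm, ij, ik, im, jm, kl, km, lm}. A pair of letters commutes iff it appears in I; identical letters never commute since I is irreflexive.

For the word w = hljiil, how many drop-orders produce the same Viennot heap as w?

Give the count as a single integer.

drop 0:h onto floor
drop 1:l onto {0:h}
drop 2:j onto {1:l}
drop 3:i onto {1:l}
drop 4:i onto {3:i}
drop 5:l onto {2:j, 4:i}
ground layer = {0:h}
drop-orders for the pieces not yet dropped (sum over which currently-grounded one goes next):
  1 to go: {5} 1
  2 to go: {2,5} 1  {4,5} 1
  3 to go: {2,4,5} 2  {3,4,5} 1
  4 to go: {2,3,4,5} 3
  if 0:h drops first: 3 orders

3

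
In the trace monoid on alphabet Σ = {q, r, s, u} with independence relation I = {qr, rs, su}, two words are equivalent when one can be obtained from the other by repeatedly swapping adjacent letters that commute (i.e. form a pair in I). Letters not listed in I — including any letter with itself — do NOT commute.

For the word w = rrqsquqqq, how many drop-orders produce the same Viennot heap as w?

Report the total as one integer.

#0=r has no predecessor
#1=r depends on [0:r]
#2=q has no predecessor
#3=s depends on [2:q]
#4=q depends on [3:s]
#5=u depends on [1:r, 4:q]
#6=q depends on [5:u]
#7=q depends on [6:q]
#8=q depends on [7:q]
sources: [0:r, 2:q]
N(rest) = Σ N(rest − s) over sources s of rest; N(one piece) = 1:
  size 1 → [8]=1
  size 2 → [7,8]=1
  size 3 → [6,7,8]=1
  size 4 → [5,6,7,8]=1
  size 5 → [1,5,6,7,8]=1  [4,5,6,7,8]=1
  size 6 → [0,1,5,6,7,8]=1  [1,4,5,6,7,8]=2  [3,4,5,6,7,8]=1
  size 7 → [0,1,4,5,6,7,8]=3  [1,3,4,5,6,7,8]=3  [2,3,4,5,6,7,8]=1
  first=0(r) contributes 4
  first=2(q) contributes 6
|[w]| = 10

10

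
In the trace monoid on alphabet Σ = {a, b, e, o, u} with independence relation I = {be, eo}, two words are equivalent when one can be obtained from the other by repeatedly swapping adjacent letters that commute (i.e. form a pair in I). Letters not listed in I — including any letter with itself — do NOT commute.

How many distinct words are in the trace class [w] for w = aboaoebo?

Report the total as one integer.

4

#0=a has no predecessor
#1=b depends on [0:a]
#2=o depends on [1:b]
#3=a depends on [2:o]
#4=o depends on [3:a]
#5=e depends on [3:a]
#6=b depends on [4:o]
#7=o depends on [6:b]
sources: [0:a]
N(rest) = Σ N(rest − s) over sources s of rest; N(one piece) = 1:
  size 1 → [5]=1  [7]=1
  size 2 → [5,7]=2  [6,7]=1
  size 3 → [4,6,7]=1  [5,6,7]=3
  size 4 → [4,5,6,7]=4
  size 5 → [3,4,5,6,7]=4
  size 6 → [2,3,4,5,6,7]=4
  first=0(a) contributes 4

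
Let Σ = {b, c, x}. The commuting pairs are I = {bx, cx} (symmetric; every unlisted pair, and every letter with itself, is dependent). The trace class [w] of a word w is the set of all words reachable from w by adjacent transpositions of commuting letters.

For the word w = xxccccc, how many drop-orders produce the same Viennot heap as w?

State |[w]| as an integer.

#0=x has no predecessor
#1=x depends on [0:x]
#2=c has no predecessor
#3=c depends on [2:c]
#4=c depends on [3:c]
#5=c depends on [4:c]
#6=c depends on [5:c]
sources: [0:x, 2:c]
N(rest) = Σ N(rest − s) over sources s of rest; N(one piece) = 1:
  size 1 → [1]=1  [6]=1
  size 2 → [0,1]=1  [1,6]=2  [5,6]=1
  size 3 → [0,1,6]=3  [1,5,6]=3  [4,5,6]=1
  size 4 → [0,1,5,6]=6  [1,4,5,6]=4  [3,4,5,6]=1
  size 5 → [0,1,4,5,6]=10  [1,3,4,5,6]=5  [2,3,4,5,6]=1
  first=0(x) contributes 6
  first=2(c) contributes 15
|[w]| = 21

21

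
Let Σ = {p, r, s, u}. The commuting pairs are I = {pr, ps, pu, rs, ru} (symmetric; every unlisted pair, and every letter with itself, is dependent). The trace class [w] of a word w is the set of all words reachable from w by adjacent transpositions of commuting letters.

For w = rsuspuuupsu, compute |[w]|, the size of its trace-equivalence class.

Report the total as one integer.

495

0(r) covers ∅
1(s) covers ∅
2(u) covers 1:s
3(s) covers 2:u
4(p) covers ∅
5(u) covers 3:s
6(u) covers 5:u
7(u) covers 6:u
8(p) covers 4:p
9(s) covers 7:u
10(u) covers 9:s
floor of heap: 0:r, 1:s, 4:p
completions by unplaced set U, small U first (add the entries for U minus each lowest piece of U):
  |U|=1: {0}:1  {8}:1  {10}:1
  |U|=2: {0,8}:2  {0,10}:2  {4,8}:1  {8,10}:2  {9,10}:1
  |U|=3: {0,4,8}:3  {0,8,10}:6  {0,9,10}:3  {4,8,10}:3  {7,9,10}:1  {8,9,10}:3
  |U|=4: {0,4,8,10}:12  {0,7,9,10}:4  {0,8,9,10}:12  {4,8,9,10}:6  {6,7,9,10}:1  {7,8,9,10}:4
  |U|=5: {0,4,8,9,10}:30  {0,6,7,9,10}:5  {0,7,8,9,10}:20  {4,7,8,9,10}:10  {5,6,7,9,10}:1  {6,7,8,9,10}:5
  |U|=6: {0,4,7,8,9,10}:60  {0,5,6,7,9,10}:6  {0,6,7,8,9,10}:30  {3,5,6,7,9,10}:1  {4,6,7,8,9,10}:15  {5,6,7,8,9,10}:6
  |U|=7: {0,3,5,6,7,9,10}:7  {0,4,6,7,8,9,10}:105  {0,5,6,7,8,9,10}:42  {2,3,5,6,7,9,10}:1  {3,5,6,7,8,9,10}:7  {4,5,6,7,8,9,10}:21
  |U|=8: {0,2,3,5,6,7,9,10}:8  {0,3,5,6,7,8,9,10}:56  {0,4,5,6,7,8,9,10}:168  {1,2,3,5,6,7,9,10}:1  {2,3,5,6,7,8,9,10}:8  {3,4,5,6,7,8,9,10}:28
  |U|=9: {0,1,2,3,5,6,7,9,10}:9  {0,2,3,5,6,7,8,9,10}:72  {0,3,4,5,6,7,8,9,10}:252  {1,2,3,5,6,7,8,9,10}:9  {2,3,4,5,6,7,8,9,10}:36
  start at 0(r): 45
  start at 1(s): 360
  start at 4(p): 90
sum over floor = 495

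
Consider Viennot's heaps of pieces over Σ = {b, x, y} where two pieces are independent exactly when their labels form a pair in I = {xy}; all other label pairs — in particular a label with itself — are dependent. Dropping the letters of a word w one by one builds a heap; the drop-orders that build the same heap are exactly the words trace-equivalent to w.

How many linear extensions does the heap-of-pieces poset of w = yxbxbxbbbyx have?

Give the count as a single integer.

4

piece 0:y — minimal
piece 1:x — minimal
piece 2:b rests on {0:y, 1:x}
piece 3:x rests on {2:b}
piece 4:b rests on {3:x}
piece 5:x rests on {4:b}
piece 6:b rests on {5:x}
piece 7:b rests on {6:b}
piece 8:b rests on {7:b}
piece 9:y rests on {8:b}
piece 10:x rests on {8:b}
minimal pieces: {0:y, 1:x}
ways to finish when only these pieces remain (= sum over removing one remaining piece with nothing left below it):
  1 left: {9}→1  {10}→1
  2 left: {9,10}→2
  3 left: {8,9,10}→2
  4 left: {7,8,9,10}→2
  5 left: {6,7,8,9,10}→2
  6 left: {5,6,7,8,9,10}→2
  7 left: {4,5,6,7,8,9,10}→2
  8 left: {3,4,5,6,7,8,9,10}→2
  9 left: {2,3,4,5,6,7,8,9,10}→2
  placing 0:y first → 2 extensions
  placing 1:x first → 2 extensions
total linear extensions = 4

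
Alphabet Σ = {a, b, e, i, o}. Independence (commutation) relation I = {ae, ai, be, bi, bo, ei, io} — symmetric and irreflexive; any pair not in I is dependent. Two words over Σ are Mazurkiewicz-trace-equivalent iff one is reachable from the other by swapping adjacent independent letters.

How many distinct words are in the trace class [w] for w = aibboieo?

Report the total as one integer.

280

piece 0:a — minimal
piece 1:i — minimal
piece 2:b rests on {0:a}
piece 3:b rests on {2:b}
piece 4:o rests on {0:a}
piece 5:i rests on {1:i}
piece 6:e rests on {4:o}
piece 7:o rests on {6:e}
minimal pieces: {0:a, 1:i}
ways to finish when only these pieces remain (= sum over removing one remaining piece with nothing left below it):
  1 left: {3}→1  {5}→1  {7}→1
  2 left: {1,5}→1  {2,3}→1  {3,5}→2  {3,7}→2  {5,7}→2  {6,7}→1
  3 left: {1,3,5}→3  {1,5,7}→3  {2,3,5}→3  {2,3,7}→3  {3,5,7}→6  {3,6,7}→3  {4,6,7}→1  {5,6,7}→3
  4 left: {1,2,3,5}→6  {1,3,5,7}→12  {1,5,6,7}→6  {2,3,5,7}→12  {2,3,6,7}→6  {3,4,6,7}→4  {3,5,6,7}→12  {4,5,6,7}→4
  5 left: {1,2,3,5,7}→30  {1,3,5,6,7}→30  {1,4,5,6,7}→10  {2,3,4,6,7}→10  {2,3,5,6,7}→30  {3,4,5,6,7}→20
  6 left: {0,2,3,4,6,7}→10  {1,2,3,5,6,7}→90  {1,3,4,5,6,7}→60  {2,3,4,5,6,7}→60
  placing 0:a first → 210 extensions
  placing 1:i first → 70 extensions
total linear extensions = 280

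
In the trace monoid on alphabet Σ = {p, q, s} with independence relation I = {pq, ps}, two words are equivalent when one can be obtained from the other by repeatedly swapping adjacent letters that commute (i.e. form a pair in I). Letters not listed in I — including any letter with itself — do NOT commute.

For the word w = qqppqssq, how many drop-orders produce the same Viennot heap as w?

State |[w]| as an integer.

#0=q has no predecessor
#1=q depends on [0:q]
#2=p has no predecessor
#3=p depends on [2:p]
#4=q depends on [1:q]
#5=s depends on [4:q]
#6=s depends on [5:s]
#7=q depends on [6:s]
sources: [0:q, 2:p]
N(rest) = Σ N(rest − s) over sources s of rest; N(one piece) = 1:
  size 1 → [3]=1  [7]=1
  size 2 → [2,3]=1  [3,7]=2  [6,7]=1
  size 3 → [2,3,7]=3  [3,6,7]=3  [5,6,7]=1
  size 4 → [2,3,6,7]=6  [3,5,6,7]=4  [4,5,6,7]=1
  size 5 → [1,4,5,6,7]=1  [2,3,5,6,7]=10  [3,4,5,6,7]=5
  size 6 → [0,1,4,5,6,7]=1  [1,3,4,5,6,7]=6  [2,3,4,5,6,7]=15
  first=0(q) contributes 21
  first=2(p) contributes 7
|[w]| = 28

28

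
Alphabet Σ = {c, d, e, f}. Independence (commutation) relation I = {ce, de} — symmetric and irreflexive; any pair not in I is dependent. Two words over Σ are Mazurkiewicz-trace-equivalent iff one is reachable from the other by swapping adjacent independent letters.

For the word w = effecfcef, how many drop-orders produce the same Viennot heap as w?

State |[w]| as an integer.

#0=e has no predecessor
#1=f depends on [0:e]
#2=f depends on [1:f]
#3=e depends on [2:f]
#4=c depends on [2:f]
#5=f depends on [3:e, 4:c]
#6=c depends on [5:f]
#7=e depends on [5:f]
#8=f depends on [6:c, 7:e]
sources: [0:e]
N(rest) = Σ N(rest − s) over sources s of rest; N(one piece) = 1:
  size 1 → [8]=1
  size 2 → [6,8]=1  [7,8]=1
  size 3 → [6,7,8]=2
  size 4 → [5,6,7,8]=2
  size 5 → [3,5,6,7,8]=2  [4,5,6,7,8]=2
  size 6 → [3,4,5,6,7,8]=4
  size 7 → [2,3,4,5,6,7,8]=4
  first=0(e) contributes 4

4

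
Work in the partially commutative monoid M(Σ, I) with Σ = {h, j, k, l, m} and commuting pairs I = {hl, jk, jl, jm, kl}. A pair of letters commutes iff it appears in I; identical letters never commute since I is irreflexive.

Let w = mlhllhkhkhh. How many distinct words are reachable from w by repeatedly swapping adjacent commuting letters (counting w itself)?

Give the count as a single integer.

120

drop 0:m onto floor
drop 1:l onto {0:m}
drop 2:h onto {0:m}
drop 3:l onto {1:l}
drop 4:l onto {3:l}
drop 5:h onto {2:h}
drop 6:k onto {5:h}
drop 7:h onto {6:k}
drop 8:k onto {7:h}
drop 9:h onto {8:k}
drop 10:h onto {9:h}
ground layer = {0:m}
drop-orders for the pieces not yet dropped (sum over which currently-grounded one goes next):
  1 to go: {4} 1  {10} 1
  2 to go: {3,4} 1  {4,10} 2  {9,10} 1
  3 to go: {1,3,4} 1  {3,4,10} 3  {4,9,10} 3  {8,9,10} 1
  4 to go: {1,3,4,10} 4  {3,4,9,10} 6  {4,8,9,10} 4  {7,8,9,10} 1
  5 to go: {1,3,4,9,10} 10  {3,4,8,9,10} 10  {4,7,8,9,10} 5  {6,7,8,9,10} 1
  6 to go: {1,3,4,8,9,10} 20  {3,4,7,8,9,10} 15  {4,6,7,8,9,10} 6  {5,6,7,8,9,10} 1
  7 to go: {1,3,4,7,8,9,10} 35  {2,5,6,7,8,9,10} 1  {3,4,6,7,8,9,10} 21  {4,5,6,7,8,9,10} 7
  8 to go: {1,3,4,6,7,8,9,10} 56  {2,4,5,6,7,8,9,10} 8  {3,4,5,6,7,8,9,10} 28
  9 to go: {1,3,4,5,6,7,8,9,10} 84  {2,3,4,5,6,7,8,9,10} 36
  if 0:m drops first: 120 orders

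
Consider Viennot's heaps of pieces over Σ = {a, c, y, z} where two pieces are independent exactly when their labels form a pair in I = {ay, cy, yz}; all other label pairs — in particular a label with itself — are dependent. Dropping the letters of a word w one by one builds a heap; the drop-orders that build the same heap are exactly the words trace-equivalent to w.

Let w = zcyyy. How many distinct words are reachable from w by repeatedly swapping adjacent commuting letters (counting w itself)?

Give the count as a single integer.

#0=z has no predecessor
#1=c depends on [0:z]
#2=y has no predecessor
#3=y depends on [2:y]
#4=y depends on [3:y]
sources: [0:z, 2:y]
N(rest) = Σ N(rest − s) over sources s of rest; N(one piece) = 1:
  size 1 → [1]=1  [4]=1
  size 2 → [0,1]=1  [1,4]=2  [3,4]=1
  size 3 → [0,1,4]=3  [1,3,4]=3  [2,3,4]=1
  first=0(z) contributes 4
  first=2(y) contributes 6
|[w]| = 10

10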